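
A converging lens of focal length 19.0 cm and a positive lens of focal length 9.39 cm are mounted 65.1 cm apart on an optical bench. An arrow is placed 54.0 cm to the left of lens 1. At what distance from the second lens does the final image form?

Lens 1: 1/d_i1 = 1/f₁ − 1/d_o1 = 1/(19.0) − 1/(54.0) = 0.03411, so d_i1 = 29.31 cm.
The intermediate image is 29.31 cm to the right of lens 1, which is 65.1 − (29.31) = 35.79 cm to the left of lens 2, so d_o2 = +35.79 cm.
Lens 2: 1/d_i2 = 1/f₂ − 1/d_o2 = 1/(9.39) − 1/(35.79) = 0.07856, so d_i2 = 12.7 cm.
The final image is real, 12.7 cm to the right of lens 2 (overall magnification ≈ 0.19).

12.7 cm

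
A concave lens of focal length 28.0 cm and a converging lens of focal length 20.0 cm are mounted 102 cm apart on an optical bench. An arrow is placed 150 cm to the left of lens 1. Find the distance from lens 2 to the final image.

Lens 1 is diverging, so f₁ = −28.0 cm.
Lens 1: 1/d_i1 = 1/f₁ − 1/d_o1 = 1/(-28.0) − 1/(150) = -0.04238, so d_i1 = -23.60 cm.
The intermediate image is 23.60 cm to the left of lens 1 (virtual), which is 102 − (-23.60) = 125.6 cm to the left of lens 2, so d_o2 = +125.6 cm.
Lens 2: 1/d_i2 = 1/f₂ − 1/d_o2 = 1/(20.0) − 1/(125.6) = 0.04204, so d_i2 = 23.8 cm.
The final image is real, 23.8 cm to the right of lens 2 (overall magnification ≈ -0.030).

23.8 cm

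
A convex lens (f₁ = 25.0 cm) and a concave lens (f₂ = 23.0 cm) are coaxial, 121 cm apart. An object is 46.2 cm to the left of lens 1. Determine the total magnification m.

Lens 1: 1/d_i1 = 1/(25.0) − 1/(46.2) = 0.01835, so d_i1 = 54.48 cm; m₁ = −d_i1/d_o1 = -1.179.
d_o2 = 121 − (54.48) = 66.52 cm.
f₂ = −23.0 cm (diverging).
Lens 2: 1/d_i2 = 1/(-23.0) − 1/(66.52) = -0.05851, so d_i2 = -17.09 cm; m₂ = −d_i2/d_o2 = +0.2569.
m = m₁·m₂ = (-1.179)(+0.2569) = -0.303.

m = -0.303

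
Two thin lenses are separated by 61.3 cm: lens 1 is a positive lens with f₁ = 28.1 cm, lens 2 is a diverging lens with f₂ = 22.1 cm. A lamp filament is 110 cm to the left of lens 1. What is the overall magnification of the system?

m = -0.166

Lens 1: 1/d_i1 = 1/(28.1) − 1/(110) = 0.02650, so d_i1 = 37.74 cm; m₁ = −d_i1/d_o1 = -0.3431.
d_o2 = 61.3 − (37.74) = 23.56 cm.
f₂ = −22.1 cm (diverging).
Lens 2: 1/d_i2 = 1/(-22.1) − 1/(23.56) = -0.08769, so d_i2 = -11.40 cm; m₂ = −d_i2/d_o2 = +0.4840.
m = m₁·m₂ = (-0.3431)(+0.4840) = -0.166.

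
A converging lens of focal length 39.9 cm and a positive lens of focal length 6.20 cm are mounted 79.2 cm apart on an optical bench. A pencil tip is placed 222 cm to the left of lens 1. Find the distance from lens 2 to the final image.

7.78 cm

Lens 1: 1/d_i1 = 1/f₁ − 1/d_o1 = 1/(39.9) − 1/(222) = 0.02056, so d_i1 = 48.64 cm.
The intermediate image is 48.64 cm to the right of lens 1, which is 79.2 − (48.64) = 30.56 cm to the left of lens 2, so d_o2 = +30.56 cm.
Lens 2: 1/d_i2 = 1/f₂ − 1/d_o2 = 1/(6.20) − 1/(30.56) = 0.1286, so d_i2 = 7.78 cm.
The final image is real, 7.78 cm to the right of lens 2 (overall magnification ≈ 0.056).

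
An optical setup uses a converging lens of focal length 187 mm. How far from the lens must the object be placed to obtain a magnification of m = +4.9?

m = −d_i/d_o ⇒ d_i = −m·d_o.
1/f = 1/d_o + 1/d_i = 1/d_o − 1/(m·d_o) = (1 − 1/m)/d_o, so d_o = f(1 − 1/m) = (187.0)(1 − 1/(+4.9)) = 149 mm.

149 mm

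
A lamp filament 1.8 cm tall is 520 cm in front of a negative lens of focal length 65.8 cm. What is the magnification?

m = +0.112

For a negative lens, f = -65.8 cm.
1/d_i = 1/f − 1/d_o = 1/(-65.80) − 1/(520) = -0.01712, so d_i = -58.41 cm.
m = −d_i/d_o = −(-58.41)/(520) = +0.112.
The image is virtual, upright and reduced, on the same side as the object.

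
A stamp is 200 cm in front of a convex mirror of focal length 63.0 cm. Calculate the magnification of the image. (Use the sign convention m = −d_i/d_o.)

For a convex mirror, f = -63.0 cm.
1/d_i = 1/f − 1/d_o = 1/(-63.00) − 1/(200) = -0.02087, so d_i = -47.91 cm.
m = −d_i/d_o = −(-47.91)/(200) = +0.240.
The image is virtual, upright and reduced, behind the mirror.

m = +0.240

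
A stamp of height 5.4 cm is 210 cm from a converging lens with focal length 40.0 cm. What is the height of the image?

1.27 cm

1/d_i = 1/f − 1/d_o = 1/(40.00) − 1/(210) = 0.02024, so d_i = 49.41 cm.
m = −d_i/d_o = -0.2353.
|h_i| = |m|·h_o = 0.2353 × 5.4 = 1.27 cm. The image is real, inverted and reduced, on the far side of the lens.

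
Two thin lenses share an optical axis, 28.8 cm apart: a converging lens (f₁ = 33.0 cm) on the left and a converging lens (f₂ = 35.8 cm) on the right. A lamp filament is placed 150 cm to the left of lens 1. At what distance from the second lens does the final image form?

9.81 cm

Lens 1: 1/d_i1 = 1/f₁ − 1/d_o1 = 1/(33.0) − 1/(150) = 0.02364, so d_i1 = 42.31 cm.
The intermediate image is 42.31 cm to the right of lens 1, which lies 13.51 cm to the right of lens 2 — a virtual object — so d_o2 = −13.51 cm.
Lens 2: 1/d_i2 = 1/f₂ − 1/d_o2 = 1/(35.8) − 1/(-13.51) = 0.1020, so d_i2 = 9.81 cm.
The final image is real, 9.81 cm to the right of lens 2 (overall magnification ≈ -0.20).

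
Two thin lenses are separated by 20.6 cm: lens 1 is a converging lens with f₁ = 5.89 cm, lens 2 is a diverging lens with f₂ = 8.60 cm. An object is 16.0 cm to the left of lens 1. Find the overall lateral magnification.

Lens 1: 1/d_i1 = 1/(5.89) − 1/(16.0) = 0.1073, so d_i1 = 9.321 cm; m₁ = −d_i1/d_o1 = -0.5826.
d_o2 = 20.6 − (9.321) = 11.28 cm.
f₂ = −8.60 cm (diverging).
Lens 2: 1/d_i2 = 1/(-8.60) − 1/(11.28) = -0.2049, so d_i2 = -4.880 cm; m₂ = −d_i2/d_o2 = +0.4326.
m = m₁·m₂ = (-0.5826)(+0.4326) = -0.252.

m = -0.252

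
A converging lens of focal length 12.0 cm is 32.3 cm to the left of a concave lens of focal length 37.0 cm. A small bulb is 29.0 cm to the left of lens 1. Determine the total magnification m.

Lens 1: 1/d_i1 = 1/(12.0) − 1/(29.0) = 0.04885, so d_i1 = 20.47 cm; m₁ = −d_i1/d_o1 = -0.7059.
d_o2 = 32.3 − (20.47) = 11.83 cm.
f₂ = −37.0 cm (diverging).
Lens 2: 1/d_i2 = 1/(-37.0) − 1/(11.83) = -0.1116, so d_i2 = -8.964 cm; m₂ = −d_i2/d_o2 = +0.7577.
m = m₁·m₂ = (-0.7059)(+0.7577) = -0.535.

m = -0.535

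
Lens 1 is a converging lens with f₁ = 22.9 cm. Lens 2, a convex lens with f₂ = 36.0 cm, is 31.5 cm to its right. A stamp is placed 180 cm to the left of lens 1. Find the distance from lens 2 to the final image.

6.16 cm

Lens 1: 1/d_i1 = 1/f₁ − 1/d_o1 = 1/(22.9) − 1/(180) = 0.03811, so d_i1 = 26.24 cm.
The intermediate image is 26.24 cm to the right of lens 1, which is 31.5 − (26.24) = 5.260 cm to the left of lens 2, so d_o2 = +5.260 cm.
Lens 2: 1/d_i2 = 1/f₂ − 1/d_o2 = 1/(36.0) − 1/(5.260) = -0.1623, so d_i2 = -6.16 cm.
The final image is virtual, 6.16 cm to the left of lens 2 (overall magnification ≈ -0.17).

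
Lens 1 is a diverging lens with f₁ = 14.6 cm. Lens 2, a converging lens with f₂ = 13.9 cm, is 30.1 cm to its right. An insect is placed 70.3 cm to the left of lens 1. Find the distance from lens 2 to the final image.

Lens 1 is diverging, so f₁ = −14.6 cm.
Lens 1: 1/d_i1 = 1/f₁ − 1/d_o1 = 1/(-14.6) − 1/(70.3) = -0.08272, so d_i1 = -12.09 cm.
The intermediate image is 12.09 cm to the left of lens 1 (virtual), which is 30.1 − (-12.09) = 42.19 cm to the left of lens 2, so d_o2 = +42.19 cm.
Lens 2: 1/d_i2 = 1/f₂ − 1/d_o2 = 1/(13.9) − 1/(42.19) = 0.04824, so d_i2 = 20.7 cm.
The final image is real, 20.7 cm to the right of lens 2 (overall magnification ≈ -0.084).

20.7 cm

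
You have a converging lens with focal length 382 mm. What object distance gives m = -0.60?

m = −d_i/d_o ⇒ d_i = −m·d_o.
1/f = 1/d_o + 1/d_i = 1/d_o − 1/(m·d_o) = (1 − 1/m)/d_o, so d_o = f(1 − 1/m) = (382.0)(1 − 1/(-0.60)) = 1020 mm.

1020 mm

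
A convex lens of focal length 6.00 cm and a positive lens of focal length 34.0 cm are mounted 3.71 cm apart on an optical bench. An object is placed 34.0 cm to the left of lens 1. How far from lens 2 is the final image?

Lens 1: 1/d_i1 = 1/f₁ − 1/d_o1 = 1/(6.00) − 1/(34.0) = 0.1373, so d_i1 = 7.286 cm.
The intermediate image is 7.286 cm to the right of lens 1, which lies 3.576 cm to the right of lens 2 — a virtual object — so d_o2 = −3.576 cm.
Lens 2: 1/d_i2 = 1/f₂ − 1/d_o2 = 1/(34.0) − 1/(-3.576) = 0.3091, so d_i2 = 3.24 cm.
The final image is real, 3.24 cm to the right of lens 2 (overall magnification ≈ -0.19).

3.24 cm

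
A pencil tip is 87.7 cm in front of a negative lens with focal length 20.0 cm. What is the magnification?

m = +0.186

For a negative lens, f = -20.0 cm.
1/d_i = 1/f − 1/d_o = 1/(-20.00) − 1/(87.7) = -0.06140, so d_i = -16.29 cm.
m = −d_i/d_o = −(-16.29)/(87.7) = +0.186.
The image is virtual, upright and reduced, on the same side as the object.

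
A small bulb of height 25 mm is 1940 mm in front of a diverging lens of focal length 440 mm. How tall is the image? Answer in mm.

4.62 mm

For a diverging lens, f = -440 mm.
1/d_i = 1/f − 1/d_o = 1/(-440.0) − 1/(1940) = -0.002788, so d_i = -358.7 mm.
m = −d_i/d_o = +0.1849.
|h_i| = |m|·h_o = 0.1849 × 25 = 4.62 mm. The image is virtual, upright and reduced, on the same side as the object.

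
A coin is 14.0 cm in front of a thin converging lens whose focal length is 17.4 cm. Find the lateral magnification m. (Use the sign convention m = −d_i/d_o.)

m = +5.12

1/d_i = 1/f − 1/d_o = 1/(17.40) − 1/(14.0) = -0.01396, so d_i = -71.65 cm.
m = −d_i/d_o = −(-71.65)/(14.0) = +5.12.
The image is virtual, upright and enlarged, on the same side as the object.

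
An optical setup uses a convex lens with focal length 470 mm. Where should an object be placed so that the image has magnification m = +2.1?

m = −d_i/d_o ⇒ d_i = −m·d_o.
1/f = 1/d_o + 1/d_i = 1/d_o − 1/(m·d_o) = (1 − 1/m)/d_o, so d_o = f(1 − 1/m) = (470.0)(1 − 1/(+2.1)) = 246 mm.

246 mm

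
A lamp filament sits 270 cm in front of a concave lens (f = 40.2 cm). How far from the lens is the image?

For a concave lens, f = -40.2 cm.
Thin-lens equation: 1/q = 1/f − 1/p = 1/(-40.20) − 1/(270) = -0.02488 − 0.003704 = -0.02858, so q = -35.0 cm.
The image is virtual, upright and reduced, on the same side as the object.

35.0 cm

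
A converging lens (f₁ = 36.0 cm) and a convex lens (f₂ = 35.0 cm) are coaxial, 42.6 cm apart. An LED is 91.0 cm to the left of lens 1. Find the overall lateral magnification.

Lens 1: 1/d_i1 = 1/(36.0) − 1/(91.0) = 0.01679, so d_i1 = 59.56 cm; m₁ = −d_i1/d_o1 = -0.6545.
d_o2 = 42.6 − (59.56) = -16.96 cm (virtual object).
Lens 2: 1/d_i2 = 1/(35.0) − 1/(-16.96) = 0.08753, so d_i2 = 11.42 cm; m₂ = −d_i2/d_o2 = +0.6736.
m = m₁·m₂ = (-0.6545)(+0.6736) = -0.441.

m = -0.441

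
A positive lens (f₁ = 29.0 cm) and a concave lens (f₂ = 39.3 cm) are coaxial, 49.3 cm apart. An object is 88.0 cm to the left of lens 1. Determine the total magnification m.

Lens 1: 1/d_i1 = 1/(29.0) − 1/(88.0) = 0.02312, so d_i1 = 43.25 cm; m₁ = −d_i1/d_o1 = -0.4915.
d_o2 = 49.3 − (43.25) = 6.050 cm.
f₂ = −39.3 cm (diverging).
Lens 2: 1/d_i2 = 1/(-39.3) − 1/(6.050) = -0.1907, so d_i2 = -5.243 cm; m₂ = −d_i2/d_o2 = +0.8666.
m = m₁·m₂ = (-0.4915)(+0.8666) = -0.426.

m = -0.426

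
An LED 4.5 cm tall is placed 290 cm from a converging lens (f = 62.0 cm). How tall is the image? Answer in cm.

1/d_i = 1/f − 1/d_o = 1/(62.00) − 1/(290) = 0.01268, so d_i = 78.86 cm.
m = −d_i/d_o = -0.2719.
|h_i| = |m|·h_o = 0.2719 × 4.5 = 1.22 cm. The image is real, inverted and reduced, on the far side of the lens.

1.22 cm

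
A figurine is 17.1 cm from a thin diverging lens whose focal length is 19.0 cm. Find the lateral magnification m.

For a diverging lens, f = -19.0 cm.
1/d_i = 1/f − 1/d_o = 1/(-19.00) − 1/(17.1) = -0.1111, so d_i = -9.000 cm.
m = −d_i/d_o = −(-9.000)/(17.1) = +0.526.
The image is virtual, upright and reduced, on the same side as the object.

m = +0.526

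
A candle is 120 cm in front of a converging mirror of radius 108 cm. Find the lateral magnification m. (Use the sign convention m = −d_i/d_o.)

f = R/2 = 108/2 = 54.00 cm.
1/d_i = 1/f − 1/d_o = 1/(54.00) − 1/(120) = 0.01019, so d_i = 98.18 cm.
m = −d_i/d_o = −(98.18)/(120) = -0.818.
The image is real, inverted and reduced, in front of the mirror.

m = -0.818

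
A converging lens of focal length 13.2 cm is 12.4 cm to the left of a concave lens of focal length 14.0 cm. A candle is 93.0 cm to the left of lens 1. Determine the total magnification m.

Lens 1: 1/d_i1 = 1/(13.2) − 1/(93.0) = 0.06500, so d_i1 = 15.38 cm; m₁ = −d_i1/d_o1 = -0.1654.
d_o2 = 12.4 − (15.38) = -2.980 cm (virtual object).
f₂ = −14.0 cm (diverging).
Lens 2: 1/d_i2 = 1/(-14.0) − 1/(-2.980) = 0.2641, so d_i2 = 3.786 cm; m₂ = −d_i2/d_o2 = +1.270.
m = m₁·m₂ = (-0.1654)(+1.270) = -0.210.

m = -0.210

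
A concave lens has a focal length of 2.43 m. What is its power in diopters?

For a concave lens, f = −2.43 m.
P = 1/f = 1/(-2.43 m) = -0.412 D.

P = -0.412 D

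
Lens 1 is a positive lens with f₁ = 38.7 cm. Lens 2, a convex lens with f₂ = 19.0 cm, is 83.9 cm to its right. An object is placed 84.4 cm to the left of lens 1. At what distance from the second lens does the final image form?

Lens 1: 1/d_i1 = 1/f₁ − 1/d_o1 = 1/(38.7) − 1/(84.4) = 0.01399, so d_i1 = 71.47 cm.
The intermediate image is 71.47 cm to the right of lens 1, which is 83.9 − (71.47) = 12.43 cm to the left of lens 2, so d_o2 = +12.43 cm.
Lens 2: 1/d_i2 = 1/f₂ − 1/d_o2 = 1/(19.0) − 1/(12.43) = -0.02782, so d_i2 = -35.9 cm.
The final image is virtual, 35.9 cm to the left of lens 2 (overall magnification ≈ -2.4).

35.9 cm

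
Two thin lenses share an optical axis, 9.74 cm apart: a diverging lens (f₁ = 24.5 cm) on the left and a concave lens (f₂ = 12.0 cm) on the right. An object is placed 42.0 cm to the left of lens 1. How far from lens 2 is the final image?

8.13 cm

Lens 1 is diverging, so f₁ = −24.5 cm.
Lens 1: 1/d_i1 = 1/f₁ − 1/d_o1 = 1/(-24.5) − 1/(42.0) = -0.06463, so d_i1 = -15.47 cm.
The intermediate image is 15.47 cm to the left of lens 1 (virtual), which is 9.74 − (-15.47) = 25.21 cm to the left of lens 2, so d_o2 = +25.21 cm.
Lens 2 is diverging, so f₂ = −12.0 cm.
Lens 2: 1/d_i2 = 1/f₂ − 1/d_o2 = 1/(-12.0) − 1/(25.21) = -0.1230, so d_i2 = -8.13 cm.
The final image is virtual, 8.13 cm to the left of lens 2 (overall magnification ≈ 0.12).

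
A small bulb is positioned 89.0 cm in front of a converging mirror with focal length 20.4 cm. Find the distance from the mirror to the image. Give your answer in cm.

Mirror equation: 1/d_i = 1/f − 1/d_o = 1/(20.40) − 1/(89.0) = 0.04902 − 0.01124 = 0.03778, so d_i = 26.5 cm.
The image is real, inverted and reduced, in front of the mirror.

26.5 cm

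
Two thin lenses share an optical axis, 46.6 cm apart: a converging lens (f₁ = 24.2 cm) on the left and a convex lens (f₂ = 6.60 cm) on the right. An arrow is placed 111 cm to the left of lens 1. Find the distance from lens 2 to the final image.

11.4 cm

Lens 1: 1/d_i1 = 1/f₁ − 1/d_o1 = 1/(24.2) − 1/(111) = 0.03231, so d_i1 = 30.95 cm.
The intermediate image is 30.95 cm to the right of lens 1, which is 46.6 − (30.95) = 15.65 cm to the left of lens 2, so d_o2 = +15.65 cm.
Lens 2: 1/d_i2 = 1/f₂ − 1/d_o2 = 1/(6.60) − 1/(15.65) = 0.08762, so d_i2 = 11.4 cm.
The final image is real, 11.4 cm to the right of lens 2 (overall magnification ≈ 0.20).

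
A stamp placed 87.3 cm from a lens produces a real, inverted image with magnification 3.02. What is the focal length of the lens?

m = −d_i/d_o ⇒ d_i = −m·d_o = −(-3.02)·(87.3) = 263.6 cm.
1/f = 1/d_o + 1/d_i = 1/(87.3) + 1/(263.6) = 0.01525, so f = 65.6 cm.
Since f is positive, the lens is converging.

f = 65.6 cm (converging)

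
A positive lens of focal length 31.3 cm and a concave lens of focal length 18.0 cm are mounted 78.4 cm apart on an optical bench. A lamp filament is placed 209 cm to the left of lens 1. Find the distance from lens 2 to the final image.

Lens 1: 1/d_i1 = 1/f₁ − 1/d_o1 = 1/(31.3) − 1/(209) = 0.02716, so d_i1 = 36.81 cm.
The intermediate image is 36.81 cm to the right of lens 1, which is 78.4 − (36.81) = 41.59 cm to the left of lens 2, so d_o2 = +41.59 cm.
Lens 2 is diverging, so f₂ = −18.0 cm.
Lens 2: 1/d_i2 = 1/f₂ − 1/d_o2 = 1/(-18.0) − 1/(41.59) = -0.07960, so d_i2 = -12.6 cm.
The final image is virtual, 12.6 cm to the left of lens 2 (overall magnification ≈ -0.053).

12.6 cm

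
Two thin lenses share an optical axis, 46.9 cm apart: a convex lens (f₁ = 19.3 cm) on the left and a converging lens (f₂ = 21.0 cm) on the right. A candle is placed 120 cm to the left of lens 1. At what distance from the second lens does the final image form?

173 cm

Lens 1: 1/d_i1 = 1/f₁ − 1/d_o1 = 1/(19.3) − 1/(120) = 0.04348, so d_i1 = 23.00 cm.
The intermediate image is 23.00 cm to the right of lens 1, which is 46.9 − (23.00) = 23.90 cm to the left of lens 2, so d_o2 = +23.90 cm.
Lens 2: 1/d_i2 = 1/f₂ − 1/d_o2 = 1/(21.0) − 1/(23.90) = 0.005778, so d_i2 = 173 cm.
The final image is real, 173 cm to the right of lens 2 (overall magnification ≈ 1.4).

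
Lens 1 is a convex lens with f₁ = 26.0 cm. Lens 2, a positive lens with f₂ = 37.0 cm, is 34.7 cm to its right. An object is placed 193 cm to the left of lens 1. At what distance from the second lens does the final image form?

Lens 1: 1/d_i1 = 1/f₁ − 1/d_o1 = 1/(26.0) − 1/(193) = 0.03328, so d_i1 = 30.05 cm.
The intermediate image is 30.05 cm to the right of lens 1, which is 34.7 − (30.05) = 4.650 cm to the left of lens 2, so d_o2 = +4.650 cm.
Lens 2: 1/d_i2 = 1/f₂ − 1/d_o2 = 1/(37.0) − 1/(4.650) = -0.1880, so d_i2 = -5.32 cm.
The final image is virtual, 5.32 cm to the left of lens 2 (overall magnification ≈ -0.18).

5.32 cm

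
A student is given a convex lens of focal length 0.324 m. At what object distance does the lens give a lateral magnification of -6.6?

0.373 m

m = −d_i/d_o ⇒ d_i = −m·d_o.
1/f = 1/d_o + 1/d_i = 1/d_o − 1/(m·d_o) = (1 − 1/m)/d_o, so d_o = f(1 − 1/m) = (0.3240)(1 − 1/(-6.6)) = 0.373 m.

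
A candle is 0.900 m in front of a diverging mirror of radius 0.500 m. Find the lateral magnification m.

f = R/2 = 0.500/2 = 0.2500 m; for a diverging mirror, f = -0.2500 m.
1/d_i = 1/f − 1/d_o = 1/(-0.2500) − 1/(0.900) = -5.111, so d_i = -0.1957 m.
m = −d_i/d_o = −(-0.1957)/(0.900) = +0.217.
The image is virtual, upright and reduced, behind the mirror.

m = +0.217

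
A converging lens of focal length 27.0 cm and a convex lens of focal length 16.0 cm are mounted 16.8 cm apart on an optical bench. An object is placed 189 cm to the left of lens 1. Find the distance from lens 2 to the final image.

Lens 1: 1/d_i1 = 1/f₁ − 1/d_o1 = 1/(27.0) − 1/(189) = 0.03175, so d_i1 = 31.50 cm.
The intermediate image is 31.50 cm to the right of lens 1, which lies 14.70 cm to the right of lens 2 — a virtual object — so d_o2 = −14.70 cm.
Lens 2: 1/d_i2 = 1/f₂ − 1/d_o2 = 1/(16.0) − 1/(-14.70) = 0.1305, so d_i2 = 7.66 cm.
The final image is real, 7.66 cm to the right of lens 2 (overall magnification ≈ -0.087).

7.66 cm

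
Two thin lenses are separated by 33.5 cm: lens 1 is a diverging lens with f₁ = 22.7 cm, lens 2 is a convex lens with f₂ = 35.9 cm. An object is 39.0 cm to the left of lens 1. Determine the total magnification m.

m = -1.11

f₁ = −22.7 cm (diverging).
Lens 1: 1/d_i1 = 1/(-22.7) − 1/(39.0) = -0.06969, so d_i1 = -14.35 cm; m₁ = −d_i1/d_o1 = +0.3679.
d_o2 = 33.5 − (-14.35) = 47.85 cm.
Lens 2: 1/d_i2 = 1/(35.9) − 1/(47.85) = 0.006957, so d_i2 = 143.8 cm; m₂ = −d_i2/d_o2 = -3.004.
m = m₁·m₂ = (+0.3679)(-3.004) = -1.11.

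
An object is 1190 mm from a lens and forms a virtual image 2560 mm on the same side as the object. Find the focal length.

Virtual image ⇒ d_i = −2560 mm.
1/f = 1/d_o + 1/d_i = 1/(1190) + 1/(-2560) = 0.0004497, so f = 2220 mm.
Since f is positive, the lens is converging.

f = 2220 mm (converging)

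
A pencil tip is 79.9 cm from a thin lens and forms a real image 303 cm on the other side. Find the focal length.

f = 63.2 cm (converging)

Real image ⇒ d_i = +303 cm.
1/f = 1/d_o + 1/d_i = 1/(79.9) + 1/(303) = 0.01582, so f = 63.2 cm.
Since f is positive, the thin lens is converging.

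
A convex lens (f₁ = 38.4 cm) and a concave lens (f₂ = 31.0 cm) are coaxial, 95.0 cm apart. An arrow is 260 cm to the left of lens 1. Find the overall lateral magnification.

Lens 1: 1/d_i1 = 1/(38.4) − 1/(260) = 0.02220, so d_i1 = 45.05 cm; m₁ = −d_i1/d_o1 = -0.1733.
d_o2 = 95.0 − (45.05) = 49.95 cm.
f₂ = −31.0 cm (diverging).
Lens 2: 1/d_i2 = 1/(-31.0) − 1/(49.95) = -0.05228, so d_i2 = -19.13 cm; m₂ = −d_i2/d_o2 = +0.3830.
m = m₁·m₂ = (-0.1733)(+0.3830) = -0.0664.

m = -0.0664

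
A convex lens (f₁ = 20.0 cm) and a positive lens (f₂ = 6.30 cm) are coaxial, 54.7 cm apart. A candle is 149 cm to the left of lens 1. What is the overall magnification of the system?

m = +0.0386

Lens 1: 1/d_i1 = 1/(20.0) − 1/(149) = 0.04329, so d_i1 = 23.10 cm; m₁ = −d_i1/d_o1 = -0.1550.
d_o2 = 54.7 − (23.10) = 31.60 cm.
Lens 2: 1/d_i2 = 1/(6.30) − 1/(31.60) = 0.1271, so d_i2 = 7.869 cm; m₂ = −d_i2/d_o2 = -0.2490.
m = m₁·m₂ = (-0.1550)(-0.2490) = +0.0386.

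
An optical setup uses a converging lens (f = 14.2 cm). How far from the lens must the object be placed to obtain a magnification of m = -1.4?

24.3 cm

m = −d_i/d_o ⇒ d_i = −m·d_o.
1/f = 1/d_o + 1/d_i = 1/d_o − 1/(m·d_o) = (1 − 1/m)/d_o, so d_o = f(1 − 1/m) = (14.20)(1 − 1/(-1.4)) = 24.3 cm.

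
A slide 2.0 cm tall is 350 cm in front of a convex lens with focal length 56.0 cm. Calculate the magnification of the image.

m = -0.190

1/d_i = 1/f − 1/d_o = 1/(56.00) − 1/(350) = 0.01500, so d_i = 66.67 cm.
m = −d_i/d_o = −(66.67)/(350) = -0.190.
The image is real, inverted and reduced, on the far side of the lens.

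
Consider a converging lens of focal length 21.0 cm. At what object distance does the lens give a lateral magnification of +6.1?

m = −d_i/d_o ⇒ d_i = −m·d_o.
1/f = 1/d_o + 1/d_i = 1/d_o − 1/(m·d_o) = (1 − 1/m)/d_o, so d_o = f(1 − 1/m) = (21.00)(1 − 1/(+6.1)) = 17.6 cm.

17.6 cm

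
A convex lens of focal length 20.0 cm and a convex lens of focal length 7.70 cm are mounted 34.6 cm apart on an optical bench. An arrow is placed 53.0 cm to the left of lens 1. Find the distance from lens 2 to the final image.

Lens 1: 1/d_i1 = 1/f₁ − 1/d_o1 = 1/(20.0) − 1/(53.0) = 0.03113, so d_i1 = 32.12 cm.
The intermediate image is 32.12 cm to the right of lens 1, which is 34.6 − (32.12) = 2.480 cm to the left of lens 2, so d_o2 = +2.480 cm.
Lens 2: 1/d_i2 = 1/f₂ − 1/d_o2 = 1/(7.70) − 1/(2.480) = -0.2734, so d_i2 = -3.66 cm.
The final image is virtual, 3.66 cm to the left of lens 2 (overall magnification ≈ -0.89).

3.66 cm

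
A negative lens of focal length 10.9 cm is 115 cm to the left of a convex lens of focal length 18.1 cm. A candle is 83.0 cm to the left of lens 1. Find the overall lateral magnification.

f₁ = −10.9 cm (diverging).
Lens 1: 1/d_i1 = 1/(-10.9) − 1/(83.0) = -0.1038, so d_i1 = -9.635 cm; m₁ = −d_i1/d_o1 = +0.1161.
d_o2 = 115 − (-9.635) = 124.6 cm.
Lens 2: 1/d_i2 = 1/(18.1) − 1/(124.6) = 0.04722, so d_i2 = 21.18 cm; m₂ = −d_i2/d_o2 = -0.1700.
m = m₁·m₂ = (+0.1161)(-0.1700) = -0.0197.

m = -0.0197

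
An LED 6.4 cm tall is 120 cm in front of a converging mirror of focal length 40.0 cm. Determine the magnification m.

m = -0.500

1/d_i = 1/f − 1/d_o = 1/(40.00) − 1/(120) = 0.01667, so d_i = 60.00 cm.
m = −d_i/d_o = −(60.00)/(120) = -0.500.
The image is real, inverted and reduced, in front of the mirror.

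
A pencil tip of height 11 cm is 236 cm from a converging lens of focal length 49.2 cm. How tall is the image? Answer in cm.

1/d_i = 1/f − 1/d_o = 1/(49.20) − 1/(236) = 0.01609, so d_i = 62.16 cm.
m = −d_i/d_o = -0.2634.
|h_i| = |m|·h_o = 0.2634 × 11 = 2.90 cm. The image is real, inverted and reduced, on the far side of the lens.

2.90 cm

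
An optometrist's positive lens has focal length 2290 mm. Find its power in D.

P = +0.437 D

f = 229 cm = 2.29 m.
P = 1/f = 1/(2.29 m) = +0.437 D.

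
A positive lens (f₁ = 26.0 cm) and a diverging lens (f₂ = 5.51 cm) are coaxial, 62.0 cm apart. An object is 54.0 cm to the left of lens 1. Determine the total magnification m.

m = -0.295

Lens 1: 1/d_i1 = 1/(26.0) − 1/(54.0) = 0.01994, so d_i1 = 50.14 cm; m₁ = −d_i1/d_o1 = -0.9285.
d_o2 = 62.0 − (50.14) = 11.86 cm.
f₂ = −5.51 cm (diverging).
Lens 2: 1/d_i2 = 1/(-5.51) − 1/(11.86) = -0.2658, so d_i2 = -3.762 cm; m₂ = −d_i2/d_o2 = +0.3172.
m = m₁·m₂ = (-0.9285)(+0.3172) = -0.295.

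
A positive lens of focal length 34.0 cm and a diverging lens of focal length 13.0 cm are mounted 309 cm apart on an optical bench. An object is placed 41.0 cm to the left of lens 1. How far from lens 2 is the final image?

Lens 1: 1/d_i1 = 1/f₁ − 1/d_o1 = 1/(34.0) − 1/(41.0) = 0.005022, so d_i1 = 199.1 cm.
The intermediate image is 199.1 cm to the right of lens 1, which is 309 − (199.1) = 109.9 cm to the left of lens 2, so d_o2 = +109.9 cm.
Lens 2 is diverging, so f₂ = −13.0 cm.
Lens 2: 1/d_i2 = 1/f₂ − 1/d_o2 = 1/(-13.0) − 1/(109.9) = -0.08602, so d_i2 = -11.6 cm.
The final image is virtual, 11.6 cm to the left of lens 2 (overall magnification ≈ -0.51).

11.6 cm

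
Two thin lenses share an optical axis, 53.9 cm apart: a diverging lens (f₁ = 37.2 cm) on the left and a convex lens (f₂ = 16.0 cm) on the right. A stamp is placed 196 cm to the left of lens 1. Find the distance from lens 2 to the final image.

Lens 1 is diverging, so f₁ = −37.2 cm.
Lens 1: 1/d_i1 = 1/f₁ − 1/d_o1 = 1/(-37.2) − 1/(196) = -0.03198, so d_i1 = -31.27 cm.
The intermediate image is 31.27 cm to the left of lens 1 (virtual), which is 53.9 − (-31.27) = 85.17 cm to the left of lens 2, so d_o2 = +85.17 cm.
Lens 2: 1/d_i2 = 1/f₂ − 1/d_o2 = 1/(16.0) − 1/(85.17) = 0.05076, so d_i2 = 19.7 cm.
The final image is real, 19.7 cm to the right of lens 2 (overall magnification ≈ -0.037).

19.7 cm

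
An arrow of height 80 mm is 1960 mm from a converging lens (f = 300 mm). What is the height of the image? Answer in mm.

14.5 mm

1/d_i = 1/f − 1/d_o = 1/(300.0) − 1/(1960) = 0.002823, so d_i = 354.2 mm.
m = −d_i/d_o = -0.1807.
|h_i| = |m|·h_o = 0.1807 × 80 = 14.5 mm. The image is real, inverted and reduced, on the far side of the lens.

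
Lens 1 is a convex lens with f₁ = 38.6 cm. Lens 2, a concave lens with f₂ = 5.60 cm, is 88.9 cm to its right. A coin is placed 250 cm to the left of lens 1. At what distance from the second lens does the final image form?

4.96 cm

Lens 1: 1/d_i1 = 1/f₁ − 1/d_o1 = 1/(38.6) − 1/(250) = 0.02191, so d_i1 = 45.65 cm.
The intermediate image is 45.65 cm to the right of lens 1, which is 88.9 − (45.65) = 43.25 cm to the left of lens 2, so d_o2 = +43.25 cm.
Lens 2 is diverging, so f₂ = −5.60 cm.
Lens 2: 1/d_i2 = 1/f₂ − 1/d_o2 = 1/(-5.60) − 1/(43.25) = -0.2017, so d_i2 = -4.96 cm.
The final image is virtual, 4.96 cm to the left of lens 2 (overall magnification ≈ -0.021).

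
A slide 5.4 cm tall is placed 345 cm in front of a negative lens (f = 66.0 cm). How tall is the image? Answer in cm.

For a negative lens, f = -66.0 cm.
1/d_i = 1/f − 1/d_o = 1/(-66.00) − 1/(345) = -0.01805, so d_i = -55.40 cm.
m = −d_i/d_o = +0.1606.
|h_i| = |m|·h_o = 0.1606 × 5.4 = 0.867 cm. The image is virtual, upright and reduced, on the same side as the object.

0.867 cm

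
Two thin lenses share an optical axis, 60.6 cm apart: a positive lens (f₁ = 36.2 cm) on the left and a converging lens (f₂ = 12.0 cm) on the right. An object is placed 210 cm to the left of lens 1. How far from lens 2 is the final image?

41.6 cm

Lens 1: 1/d_i1 = 1/f₁ − 1/d_o1 = 1/(36.2) − 1/(210) = 0.02286, so d_i1 = 43.74 cm.
The intermediate image is 43.74 cm to the right of lens 1, which is 60.6 − (43.74) = 16.86 cm to the left of lens 2, so d_o2 = +16.86 cm.
Lens 2: 1/d_i2 = 1/f₂ − 1/d_o2 = 1/(12.0) − 1/(16.86) = 0.02402, so d_i2 = 41.6 cm.
The final image is real, 41.6 cm to the right of lens 2 (overall magnification ≈ 0.51).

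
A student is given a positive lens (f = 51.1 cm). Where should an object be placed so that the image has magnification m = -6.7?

58.7 cm

m = −d_i/d_o ⇒ d_i = −m·d_o.
1/f = 1/d_o + 1/d_i = 1/d_o − 1/(m·d_o) = (1 − 1/m)/d_o, so d_o = f(1 − 1/m) = (51.10)(1 − 1/(-6.7)) = 58.7 cm.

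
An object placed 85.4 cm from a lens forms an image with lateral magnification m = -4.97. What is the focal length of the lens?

m = −d_i/d_o ⇒ d_i = −m·d_o = −(-4.97)·(85.4) = 424.4 cm.
1/f = 1/d_o + 1/d_i = 1/(85.4) + 1/(424.4) = 0.01407, so f = 71.1 cm.
Since f is positive, the lens is converging.

f = 71.1 cm (converging)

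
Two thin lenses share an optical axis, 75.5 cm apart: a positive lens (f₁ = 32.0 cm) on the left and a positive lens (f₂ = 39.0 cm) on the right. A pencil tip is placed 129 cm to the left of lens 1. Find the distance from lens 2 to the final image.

212 cm

Lens 1: 1/d_i1 = 1/f₁ − 1/d_o1 = 1/(32.0) − 1/(129) = 0.02350, so d_i1 = 42.56 cm.
The intermediate image is 42.56 cm to the right of lens 1, which is 75.5 − (42.56) = 32.94 cm to the left of lens 2, so d_o2 = +32.94 cm.
Lens 2: 1/d_i2 = 1/f₂ − 1/d_o2 = 1/(39.0) − 1/(32.94) = -0.004717, so d_i2 = -212 cm.
The final image is virtual, 212 cm to the left of lens 2 (overall magnification ≈ -2.1).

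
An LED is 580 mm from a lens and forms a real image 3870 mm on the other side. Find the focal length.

f = 504 mm (converging)

Real image ⇒ d_i = +3870 mm.
1/f = 1/d_o + 1/d_i = 1/(580) + 1/(3870) = 0.001983, so f = 504 mm.
Since f is positive, the lens is converging.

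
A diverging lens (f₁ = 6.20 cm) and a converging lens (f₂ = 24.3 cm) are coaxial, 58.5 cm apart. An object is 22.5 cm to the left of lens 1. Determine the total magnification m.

f₁ = −6.20 cm (diverging).
Lens 1: 1/d_i1 = 1/(-6.20) − 1/(22.5) = -0.2057, so d_i1 = -4.861 cm; m₁ = −d_i1/d_o1 = +0.2160.
d_o2 = 58.5 − (-4.861) = 63.36 cm.
Lens 2: 1/d_i2 = 1/(24.3) − 1/(63.36) = 0.02537, so d_i2 = 39.42 cm; m₂ = −d_i2/d_o2 = -0.6221.
m = m₁·m₂ = (+0.2160)(-0.6221) = -0.134.

m = -0.134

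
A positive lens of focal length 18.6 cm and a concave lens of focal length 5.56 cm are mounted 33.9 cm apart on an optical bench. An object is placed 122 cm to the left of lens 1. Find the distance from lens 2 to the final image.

Lens 1: 1/d_i1 = 1/f₁ − 1/d_o1 = 1/(18.6) − 1/(122) = 0.04557, so d_i1 = 21.95 cm.
The intermediate image is 21.95 cm to the right of lens 1, which is 33.9 − (21.95) = 11.95 cm to the left of lens 2, so d_o2 = +11.95 cm.
Lens 2 is diverging, so f₂ = −5.56 cm.
Lens 2: 1/d_i2 = 1/f₂ − 1/d_o2 = 1/(-5.56) − 1/(11.95) = -0.2635, so d_i2 = -3.79 cm.
The final image is virtual, 3.79 cm to the left of lens 2 (overall magnification ≈ -0.057).

3.79 cm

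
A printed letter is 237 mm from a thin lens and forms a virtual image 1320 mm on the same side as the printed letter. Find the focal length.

Virtual image ⇒ d_i = −1320 mm.
1/f = 1/d_o + 1/d_i = 1/(237) + 1/(-1320) = 0.003462, so f = 289 mm.
Since f is positive, the thin lens is converging.

f = 289 mm (converging)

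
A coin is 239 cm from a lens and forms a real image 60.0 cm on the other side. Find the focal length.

f = 48.0 cm (converging)

Real image ⇒ d_i = +60.0 cm.
1/f = 1/d_o + 1/d_i = 1/(239) + 1/(60.0) = 0.02085, so f = 48.0 cm.
Since f is positive, the lens is converging.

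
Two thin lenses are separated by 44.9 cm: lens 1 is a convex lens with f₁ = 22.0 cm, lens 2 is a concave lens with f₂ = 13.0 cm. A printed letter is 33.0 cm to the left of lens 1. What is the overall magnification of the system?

m = +3.21

Lens 1: 1/d_i1 = 1/(22.0) − 1/(33.0) = 0.01515, so d_i1 = 66.00 cm; m₁ = −d_i1/d_o1 = -2.000.
d_o2 = 44.9 − (66.00) = -21.10 cm (virtual object).
f₂ = −13.0 cm (diverging).
Lens 2: 1/d_i2 = 1/(-13.0) − 1/(-21.10) = -0.02953, so d_i2 = -33.86 cm; m₂ = −d_i2/d_o2 = -1.605.
m = m₁·m₂ = (-2.000)(-1.605) = +3.21.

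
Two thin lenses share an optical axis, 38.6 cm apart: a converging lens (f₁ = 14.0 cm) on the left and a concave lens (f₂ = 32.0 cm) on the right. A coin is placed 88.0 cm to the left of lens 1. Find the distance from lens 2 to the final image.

13.0 cm

Lens 1: 1/d_i1 = 1/f₁ − 1/d_o1 = 1/(14.0) − 1/(88.0) = 0.06006, so d_i1 = 16.65 cm.
The intermediate image is 16.65 cm to the right of lens 1, which is 38.6 − (16.65) = 21.95 cm to the left of lens 2, so d_o2 = +21.95 cm.
Lens 2 is diverging, so f₂ = −32.0 cm.
Lens 2: 1/d_i2 = 1/f₂ − 1/d_o2 = 1/(-32.0) − 1/(21.95) = -0.07681, so d_i2 = -13.0 cm.
The final image is virtual, 13.0 cm to the left of lens 2 (overall magnification ≈ -0.11).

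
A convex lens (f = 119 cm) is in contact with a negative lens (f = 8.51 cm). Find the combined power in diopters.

P = -10.9 D

P₁ = 1/f₁ = 1/(1.19 m) = +0.8403 D; P₂ = 1/f₂ = 1/(-0.0851 m) = -11.75 D.
For thin lenses in contact, P = P₁ + P₂ = (+0.8403) + (-11.75) = -10.9 D.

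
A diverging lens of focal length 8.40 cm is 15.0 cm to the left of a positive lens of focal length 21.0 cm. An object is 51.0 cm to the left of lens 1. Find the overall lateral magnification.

m = -2.45

f₁ = −8.40 cm (diverging).
Lens 1: 1/d_i1 = 1/(-8.40) − 1/(51.0) = -0.1387, so d_i1 = -7.212 cm; m₁ = −d_i1/d_o1 = +0.1414.
d_o2 = 15.0 − (-7.212) = 22.21 cm.
Lens 2: 1/d_i2 = 1/(21.0) − 1/(22.21) = 0.002594, so d_i2 = 385.5 cm; m₂ = −d_i2/d_o2 = -17.36.
m = m₁·m₂ = (+0.1414)(-17.36) = -2.45.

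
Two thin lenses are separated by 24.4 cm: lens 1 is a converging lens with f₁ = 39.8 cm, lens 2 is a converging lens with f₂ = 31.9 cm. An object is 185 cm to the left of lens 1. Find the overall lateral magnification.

m = -0.150

Lens 1: 1/d_i1 = 1/(39.8) − 1/(185) = 0.01972, so d_i1 = 50.71 cm; m₁ = −d_i1/d_o1 = -0.2741.
d_o2 = 24.4 − (50.71) = -26.31 cm (virtual object).
Lens 2: 1/d_i2 = 1/(31.9) − 1/(-26.31) = 0.06936, so d_i2 = 14.42 cm; m₂ = −d_i2/d_o2 = +0.5480.
m = m₁·m₂ = (-0.2741)(+0.5480) = -0.150.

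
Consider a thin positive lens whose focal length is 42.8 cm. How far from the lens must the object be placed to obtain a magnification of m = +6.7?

36.4 cm

m = −d_i/d_o ⇒ d_i = −m·d_o.
1/f = 1/d_o + 1/d_i = 1/d_o − 1/(m·d_o) = (1 − 1/m)/d_o, so d_o = f(1 − 1/m) = (42.80)(1 − 1/(+6.7)) = 36.4 cm.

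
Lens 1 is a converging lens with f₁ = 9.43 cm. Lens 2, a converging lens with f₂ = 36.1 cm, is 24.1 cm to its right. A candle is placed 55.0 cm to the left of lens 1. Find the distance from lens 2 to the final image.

19.6 cm

Lens 1: 1/d_i1 = 1/f₁ − 1/d_o1 = 1/(9.43) − 1/(55.0) = 0.08786, so d_i1 = 11.38 cm.
The intermediate image is 11.38 cm to the right of lens 1, which is 24.1 − (11.38) = 12.72 cm to the left of lens 2, so d_o2 = +12.72 cm.
Lens 2: 1/d_i2 = 1/f₂ − 1/d_o2 = 1/(36.1) − 1/(12.72) = -0.05092, so d_i2 = -19.6 cm.
The final image is virtual, 19.6 cm to the left of lens 2 (overall magnification ≈ -0.32).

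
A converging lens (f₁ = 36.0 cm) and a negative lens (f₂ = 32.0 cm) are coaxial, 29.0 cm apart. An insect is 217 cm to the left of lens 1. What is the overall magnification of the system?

Lens 1: 1/d_i1 = 1/(36.0) − 1/(217) = 0.02317, so d_i1 = 43.16 cm; m₁ = −d_i1/d_o1 = -0.1989.
d_o2 = 29.0 − (43.16) = -14.16 cm (virtual object).
f₂ = −32.0 cm (diverging).
Lens 2: 1/d_i2 = 1/(-32.0) − 1/(-14.16) = 0.03937, so d_i2 = 25.40 cm; m₂ = −d_i2/d_o2 = +1.794.
m = m₁·m₂ = (-0.1989)(+1.794) = -0.357.

m = -0.357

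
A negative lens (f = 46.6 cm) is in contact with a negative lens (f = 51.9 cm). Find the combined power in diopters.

P₁ = 1/f₁ = 1/(-0.466 m) = -2.146 D; P₂ = 1/f₂ = 1/(-0.519 m) = -1.927 D.
For thin lenses in contact, P = P₁ + P₂ = (-2.146) + (-1.927) = -4.07 D.

P = -4.07 D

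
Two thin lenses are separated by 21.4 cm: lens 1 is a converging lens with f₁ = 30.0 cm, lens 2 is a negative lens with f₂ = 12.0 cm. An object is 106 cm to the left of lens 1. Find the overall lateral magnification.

Lens 1: 1/d_i1 = 1/(30.0) − 1/(106) = 0.02390, so d_i1 = 41.84 cm; m₁ = −d_i1/d_o1 = -0.3947.
d_o2 = 21.4 − (41.84) = -20.44 cm (virtual object).
f₂ = −12.0 cm (diverging).
Lens 2: 1/d_i2 = 1/(-12.0) − 1/(-20.44) = -0.03441, so d_i2 = -29.06 cm; m₂ = −d_i2/d_o2 = -1.422.
m = m₁·m₂ = (-0.3947)(-1.422) = +0.561.

m = +0.561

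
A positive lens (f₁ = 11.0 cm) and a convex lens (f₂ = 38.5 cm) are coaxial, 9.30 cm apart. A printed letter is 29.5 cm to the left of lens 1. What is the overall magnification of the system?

m = -0.490

Lens 1: 1/d_i1 = 1/(11.0) − 1/(29.5) = 0.05701, so d_i1 = 17.54 cm; m₁ = −d_i1/d_o1 = -0.5946.
d_o2 = 9.30 − (17.54) = -8.240 cm (virtual object).
Lens 2: 1/d_i2 = 1/(38.5) − 1/(-8.240) = 0.1473, so d_i2 = 6.787 cm; m₂ = −d_i2/d_o2 = +0.8237.
m = m₁·m₂ = (-0.5946)(+0.8237) = -0.490.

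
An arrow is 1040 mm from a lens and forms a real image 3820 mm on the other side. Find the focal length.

Real image ⇒ d_i = +3820 mm.
1/f = 1/d_o + 1/d_i = 1/(1040) + 1/(3820) = 0.001223, so f = 817 mm.
Since f is positive, the lens is converging.

f = 817 mm (converging)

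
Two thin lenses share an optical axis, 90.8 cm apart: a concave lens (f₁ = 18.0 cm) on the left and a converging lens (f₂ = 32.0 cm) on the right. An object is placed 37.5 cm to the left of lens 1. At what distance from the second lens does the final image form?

Lens 1 is diverging, so f₁ = −18.0 cm.
Lens 1: 1/d_i1 = 1/f₁ − 1/d_o1 = 1/(-18.0) − 1/(37.5) = -0.08222, so d_i1 = -12.16 cm.
The intermediate image is 12.16 cm to the left of lens 1 (virtual), which is 90.8 − (-12.16) = 103.0 cm to the left of lens 2, so d_o2 = +103.0 cm.
Lens 2: 1/d_i2 = 1/f₂ − 1/d_o2 = 1/(32.0) − 1/(103.0) = 0.02154, so d_i2 = 46.4 cm.
The final image is real, 46.4 cm to the right of lens 2 (overall magnification ≈ -0.15).

46.4 cm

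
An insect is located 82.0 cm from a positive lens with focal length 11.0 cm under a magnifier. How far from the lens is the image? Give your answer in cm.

12.7 cm

Thin-lens equation: 1/d_i = 1/f − 1/d_o = 1/(11.00) − 1/(82.0) = 0.09091 − 0.01220 = 0.07871, so d_i = 12.7 cm.
The image is real, inverted and reduced, on the far side of the lens.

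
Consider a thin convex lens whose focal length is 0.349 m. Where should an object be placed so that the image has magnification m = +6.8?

0.298 m

m = −d_i/d_o ⇒ d_i = −m·d_o.
1/f = 1/d_o + 1/d_i = 1/d_o − 1/(m·d_o) = (1 − 1/m)/d_o, so d_o = f(1 − 1/m) = (0.3490)(1 − 1/(+6.8)) = 0.298 m.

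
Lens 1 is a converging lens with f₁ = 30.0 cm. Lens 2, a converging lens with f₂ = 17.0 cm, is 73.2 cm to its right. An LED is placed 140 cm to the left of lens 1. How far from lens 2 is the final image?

Lens 1: 1/d_i1 = 1/f₁ − 1/d_o1 = 1/(30.0) − 1/(140) = 0.02619, so d_i1 = 38.18 cm.
The intermediate image is 38.18 cm to the right of lens 1, which is 73.2 − (38.18) = 35.02 cm to the left of lens 2, so d_o2 = +35.02 cm.
Lens 2: 1/d_i2 = 1/f₂ − 1/d_o2 = 1/(17.0) − 1/(35.02) = 0.03027, so d_i2 = 33.0 cm.
The final image is real, 33.0 cm to the right of lens 2 (overall magnification ≈ 0.26).

33.0 cm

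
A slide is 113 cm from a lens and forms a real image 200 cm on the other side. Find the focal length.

Real image ⇒ d_i = +200 cm.
1/f = 1/d_o + 1/d_i = 1/(113) + 1/(200) = 0.01385, so f = 72.2 cm.
Since f is positive, the lens is converging.

f = 72.2 cm (converging)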